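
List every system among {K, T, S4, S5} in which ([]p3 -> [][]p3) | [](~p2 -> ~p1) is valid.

S4, S5

T-tableau for the negation ~(([]p3 -> [][]p3) | [](~p2 -> ~p1)):
1. ~(([]p3 -> [][]p3) | [](~p2 -> ~p1)), u
2. ~([]p3 -> [][]p3), u
3. ~[](~p2 -> ~p1), u
4. []p3, u
5. ~[][]p3, u
6. p3, u
7. ~(~p2 -> ~p1), v
8. ~p2, v
9. p1, v
10. p3, v
11. ~[]p3, w
12. p3, w
13. ~p3, x
Accessibility: uRu, uRv, uRw, vRv, wRw, wRx, xRx
Complete open branch: countermodel on a T-frame, so not valid in T, nor in K (the same frame is also a K-frame).
S4-tableau for the negation ~(([]p3 -> [][]p3) | [](~p2 -> ~p1)):
1. ~(([]p3 -> [][]p3) | [](~p2 -> ~p1)), u
2. ~([]p3 -> [][]p3), u
3. ~[](~p2 -> ~p1), u
4. []p3, u
5. ~[][]p3, u
6. p3, u
7. ~(~p2 -> ~p1), v
8. ~p2, v
9. p1, v
10. p3, v
11. ~[]p3, w
12. p3, w
13. ~p3, x
14. p3, x
Accessibility: uRu, uRv, uRw, uRx, vRv, wRw, wRx, xRx
Branch closes: p3 and ~p3 both at x.
Every branch closes (one shown): valid in S4, hence also in S5 (every theorem of S4 is a theorem of S5).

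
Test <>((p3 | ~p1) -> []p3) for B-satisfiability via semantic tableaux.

1. <>((p3 | ~p1) -> []p3), 0
2. (p3 | ~p1) -> []p3, 1
3. []p3, 1
4. p3, 0
5. p3, 1
Accessibility: 0R0, 0R1, 1R0, 1R1

Satisfiable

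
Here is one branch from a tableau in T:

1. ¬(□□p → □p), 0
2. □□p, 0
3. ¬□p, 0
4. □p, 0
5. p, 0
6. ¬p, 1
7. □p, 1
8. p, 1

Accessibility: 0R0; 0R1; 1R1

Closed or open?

Closed

Both p and ¬p appear at 1.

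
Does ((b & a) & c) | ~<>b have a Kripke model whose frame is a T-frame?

1. ((b & a) & c) | ~<>b, u
2. ~<>b, u
3. ~b, u
Accessibility: uRu

Satisfiable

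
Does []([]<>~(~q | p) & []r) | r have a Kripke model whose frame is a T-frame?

Satisfiable (open branch found)

1. []([]<>~(~q | p) & []r) | r, 0
2. r, 0
Accessibility: 0R0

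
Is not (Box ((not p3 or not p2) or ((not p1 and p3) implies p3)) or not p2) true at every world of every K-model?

Tableau for the negation Box ((not p3 or not p2) or ((not p1 and p3) implies p3)) or not p2:
1. Box ((not p3 or not p2) or ((not p1 and p3) implies p3)) or not p2, u
2. not p2, u
The negation has an open branch (countermodel exists).

Not valid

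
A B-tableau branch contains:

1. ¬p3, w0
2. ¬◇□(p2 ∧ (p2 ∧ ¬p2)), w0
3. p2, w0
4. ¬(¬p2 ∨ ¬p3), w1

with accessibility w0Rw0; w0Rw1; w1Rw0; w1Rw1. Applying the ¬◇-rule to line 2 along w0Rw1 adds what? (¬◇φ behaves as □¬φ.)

¬◇φ behaves as □¬φ: propagate the negated body to each accessible world.

¬□(p2 ∧ (p2 ∧ ¬p2)), w1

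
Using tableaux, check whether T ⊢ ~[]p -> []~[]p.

Not valid

Tableau for the negation ~(~[]p -> []~[]p):
1. ~(~[]p -> []~[]p), u
2. ~[]p, u   [~->-rule on 1]
3. ~[]~[]p, u   [~->-rule on 1]
4. ~p, v   [~[]-rule on 2: fresh world v, uRv]
5. []p, w   [~[]-rule on 3: fresh world w, uRw]
6. p, w   [[]-rule on 5 via wRw]
Accessibility: uRu, uRv, uRw, vRv, wRw
The negation has an open branch (countermodel exists).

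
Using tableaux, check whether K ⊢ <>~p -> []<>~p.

Tableau for the negation ~(<>~p -> []<>~p):
1. ~(<>~p -> []<>~p), 0
2. <>~p, 0
3. ~[]<>~p, 0
4. ~p, 1
5. ~<>~p, 2
Accessibility: 0R1, 0R2
The negation has an open branch (countermodel exists).

No, not valid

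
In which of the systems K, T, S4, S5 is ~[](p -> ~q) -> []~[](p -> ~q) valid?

S5-tableau for the negation ~(~[](p -> ~q) -> []~[](p -> ~q)):
1. ~(~[](p -> ~q) -> []~[](p -> ~q)), w0
2. ~[](p -> ~q), w0   [~->-rule on 1]
3. ~[]~[](p -> ~q), w0   [~->-rule on 1]
4. ~(p -> ~q), w1   [~[]-rule on 2: fresh world w1, w0Rw1]
5. p, w1   [~->-rule on 4]
6. q, w1   [~->-rule on 4]
7. [](p -> ~q), w2   [~[]-rule on 3: fresh world w2, w0Rw2]
8. p -> ~q, w0   [[]-rule on 7 via w2Rw0]
9. p -> ~q, w1   [[]-rule on 7 via w2Rw1]
10. p -> ~q, w2   [[]-rule on 7 via w2Rw2]
11. ~q, w0   [->-rule on 8 (branches; this branch)]
12. ~q, w1   [->-rule on 9 (branches; this branch)]
Accessibility: w0Rw0, w0Rw1, w0Rw2, w1Rw0, w1Rw1, w1Rw2, w2Rw0, w2Rw1, w2Rw2
Branch closes: q and ~q both at w1.
Every branch closes (one shown): valid in S5.
S4-tableau for the negation ~(~[](p -> ~q) -> []~[](p -> ~q)):
1. ~(~[](p -> ~q) -> []~[](p -> ~q)), w0
2. ~[](p -> ~q), w0   [~->-rule on 1]
3. ~[]~[](p -> ~q), w0   [~->-rule on 1]
4. ~(p -> ~q), w1   [~[]-rule on 2: fresh world w1, w0Rw1]
5. p, w1   [~->-rule on 4]
6. q, w1   [~->-rule on 4]
7. [](p -> ~q), w2   [~[]-rule on 3: fresh world w2, w0Rw2]
8. p -> ~q, w2   [[]-rule on 7 via w2Rw2]
9. ~q, w2   [->-rule on 8 (branches; this branch)]
Accessibility: w0Rw0, w0Rw1, w0Rw2, w1Rw1, w2Rw2
Complete open branch: countermodel on an S4-frame, so not valid in S4, nor in K, T (the same frame is also a K-frame and a T-frame).

S5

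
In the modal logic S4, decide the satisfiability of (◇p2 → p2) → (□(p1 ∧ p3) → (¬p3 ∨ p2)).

Satisfiable

1. (◇p2 → p2) → (□(p1 ∧ p3) → (¬p3 ∨ p2)), 0
2. □(p1 ∧ p3) → (¬p3 ∨ p2), 0
3. ¬p3 ∨ p2, 0
4. p2, 0
Accessibility: 0R0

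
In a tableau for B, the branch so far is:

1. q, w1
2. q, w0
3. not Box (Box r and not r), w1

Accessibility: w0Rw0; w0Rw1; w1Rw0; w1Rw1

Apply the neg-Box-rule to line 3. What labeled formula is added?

a fresh world w2 with w1Rw2, and not (Box r and not r) at w2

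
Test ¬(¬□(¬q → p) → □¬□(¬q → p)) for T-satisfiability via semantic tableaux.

Satisfiable

1. ¬(¬□(¬q → p) → □¬□(¬q → p)), w0
2. ¬□(¬q → p), w0   [¬→-rule on 1]
3. ¬□¬□(¬q → p), w0   [¬→-rule on 1]
4. ¬(¬q → p), w1   [¬□-rule on 2: fresh world w1, w0Rw1]
5. ¬q, w1   [¬→-rule on 4]
6. ¬p, w1   [¬→-rule on 4]
7. □(¬q → p), w2   [¬□-rule on 3: fresh world w2, w0Rw2]
8. ¬q → p, w2   [□-rule on 7 via w2Rw2]
9. p, w2   [→-rule on 8 (branches; this branch)]
Accessibility: w0Rw0, w0Rw1, w0Rw2, w1Rw1, w2Rw2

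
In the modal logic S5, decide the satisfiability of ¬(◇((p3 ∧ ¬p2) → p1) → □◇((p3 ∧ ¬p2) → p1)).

1. ¬(◇((p3 ∧ ¬p2) → p1) → □◇((p3 ∧ ¬p2) → p1)), 0
2. ◇((p3 ∧ ¬p2) → p1), 0
3. ¬□◇((p3 ∧ ¬p2) → p1), 0
4. (p3 ∧ ¬p2) → p1, 1
5. ¬(p3 ∧ ¬p2), 1
6. p2, 1
7. ¬◇((p3 ∧ ¬p2) → p1), 2
8. ¬((p3 ∧ ¬p2) → p1), 0
9. p3 ∧ ¬p2, 0
10. ¬p1, 0
11. p3, 0
12. ¬p2, 0
13. ¬((p3 ∧ ¬p2) → p1), 1
14. p3 ∧ ¬p2, 1
15. ¬p1, 1
16. p3, 1
17. ¬p2, 1
Accessibility: 0R0, 0R1, 0R2, 1R0, 1R1, 1R2, 2R0, 2R1, 2R2
Branch closes: p2 and ¬p2 both at 1.
(One branch shown.) All branches close.

Unsatisfiable (every branch closes)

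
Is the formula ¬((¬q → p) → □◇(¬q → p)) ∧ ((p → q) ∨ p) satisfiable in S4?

1. ¬((¬q → p) → □◇(¬q → p)) ∧ ((p → q) ∨ p), u
2. ¬((¬q → p) → □◇(¬q → p)), u
3. (p → q) ∨ p, u
4. ¬q → p, u
5. ¬□◇(¬q → p), u
6. p, u
7. ¬◇(¬q → p), v
8. ¬(¬q → p), v
9. ¬q, v
10. ¬p, v
Accessibility: uRu, uRv, vRv

Satisfiable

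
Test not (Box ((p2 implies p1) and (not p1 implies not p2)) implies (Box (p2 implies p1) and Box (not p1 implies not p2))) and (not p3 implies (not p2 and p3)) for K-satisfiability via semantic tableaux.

1. not (Box ((p2 implies p1) and (not p1 implies not p2)) implies (Box (p2 implies p1) and Box (not p1 implies not p2))) and (not p3 implies (not p2 and p3)), 0
2. not (Box ((p2 implies p1) and (not p1 implies not p2)) implies (Box (p2 implies p1) and Box (not p1 implies not p2))), 0
3. not p3 implies (not p2 and p3), 0
4. Box ((p2 implies p1) and (not p1 implies not p2)), 0
5. not (Box (p2 implies p1) and Box (not p1 implies not p2)), 0
6. not p2 and p3, 0
7. not p2, 0
8. p3, 0
9. not Box (not p1 implies not p2), 0
10. not (not p1 implies not p2), 1
11. not p1, 1
12. p2, 1
13. (p2 implies p1) and (not p1 implies not p2), 1
14. p2 implies p1, 1
15. not p1 implies not p2, 1
16. p1, 1
Accessibility: 0R1
Branch closes: p1 and not p1 both at 1.
Every branch closes; the branch above is one of them.

No, unsatisfiable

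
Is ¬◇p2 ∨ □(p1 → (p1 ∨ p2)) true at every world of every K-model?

Tableau for the negation ¬(¬◇p2 ∨ □(p1 → (p1 ∨ p2))):
1. ¬(¬◇p2 ∨ □(p1 → (p1 ∨ p2))), 0
2. ◇p2, 0
3. ¬□(p1 → (p1 ∨ p2)), 0
4. p2, 1
5. ¬(p1 → (p1 ∨ p2)), 2
6. p1, 2
7. ¬(p1 ∨ p2), 2
8. ¬p1, 2
9. ¬p2, 2
Accessibility: 0R1, 0R2
Branch closes: p1 and ¬p1 both at 2.
All branches of the negation close; one closing branch shown above.

Yes, valid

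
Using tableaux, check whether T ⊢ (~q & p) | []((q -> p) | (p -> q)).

Tableau for the negation ~((~q & p) | []((q -> p) | (p -> q))):
1. ~((~q & p) | []((q -> p) | (p -> q))), 0
2. ~(~q & p), 0
3. ~[]((q -> p) | (p -> q)), 0
4. ~p, 0
5. ~((q -> p) | (p -> q)), 1
6. ~(q -> p), 1
7. ~(p -> q), 1
8. q, 1
9. ~p, 1
10. p, 1
11. ~q, 1
Accessibility: 0R0, 0R1, 1R1
Branch closes: p and ~p both at 1.
All branches of the negation close; one closing branch shown above.

Yes, valid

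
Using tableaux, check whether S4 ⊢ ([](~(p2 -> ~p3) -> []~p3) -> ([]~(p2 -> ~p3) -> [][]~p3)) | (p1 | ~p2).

Tableau for the negation ~(([](~(p2 -> ~p3) -> []~p3) -> ([]~(p2 -> ~p3) -> [][]~p3)) | (p1 | ~p2)):
1. ~(([](~(p2 -> ~p3) -> []~p3) -> ([]~(p2 -> ~p3) -> [][]~p3)) | (p1 | ~p2)), u
2. ~([](~(p2 -> ~p3) -> []~p3) -> ([]~(p2 -> ~p3) -> [][]~p3)), u
3. ~(p1 | ~p2), u
4. [](~(p2 -> ~p3) -> []~p3), u
5. ~([]~(p2 -> ~p3) -> [][]~p3), u
6. ~p1, u
7. p2, u
8. []~(p2 -> ~p3), u
9. ~[][]~p3, u
10. ~(p2 -> ~p3) -> []~p3, u
11. ~(p2 -> ~p3), u
12. p3, u
13. []~p3, u
14. ~p3, u
Accessibility: uRu
Branch closes: p3 and ~p3 both at u.
All branches of the negation close; one closing branch shown above.

Yes, valid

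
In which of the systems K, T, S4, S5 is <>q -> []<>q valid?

S5

S5-tableau for the negation ~(<>q -> []<>q):
1. ~(<>q -> []<>q), w0
2. <>q, w0
3. ~[]<>q, w0
4. q, w1
5. ~<>q, w2
6. ~q, w0
7. ~q, w1
Accessibility: w0Rw0, w0Rw1, w0Rw2, w1Rw0, w1Rw1, w1Rw2, w2Rw0, w2Rw1, w2Rw2
Branch closes: q and ~q both at w1.
Every branch closes (one shown): valid in S5.
S4-tableau for the negation ~(<>q -> []<>q):
1. ~(<>q -> []<>q), w0
2. <>q, w0
3. ~[]<>q, w0
4. q, w1
5. ~<>q, w2
6. ~q, w2
Accessibility: w0Rw0, w0Rw1, w0Rw2, w1Rw1, w2Rw2
Complete open branch: countermodel on an S4-frame, so not valid in S4, nor in K, T (the same frame is also a K-frame and a T-frame).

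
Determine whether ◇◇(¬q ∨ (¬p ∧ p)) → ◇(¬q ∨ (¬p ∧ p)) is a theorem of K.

Tableau for the negation ¬(◇◇(¬q ∨ (¬p ∧ p)) → ◇(¬q ∨ (¬p ∧ p))):
1. ¬(◇◇(¬q ∨ (¬p ∧ p)) → ◇(¬q ∨ (¬p ∧ p))), u
2. ◇◇(¬q ∨ (¬p ∧ p)), u   [¬→-rule on 1]
3. ¬◇(¬q ∨ (¬p ∧ p)), u   [¬→-rule on 1]
4. ◇(¬q ∨ (¬p ∧ p)), v   [◇-rule on 2: fresh world v, uRv]
5. ¬(¬q ∨ (¬p ∧ p)), v   [¬◇-rule on 3 via uRv]
6. q, v   [¬∨-rule on 5]
7. ¬(¬p ∧ p), v   [¬∨-rule on 5]
8. ¬p, v   [¬∧-rule on 7 (branches; this branch)]
9. ¬q ∨ (¬p ∧ p), w   [◇-rule on 4: fresh world w, vRw]
10. ¬q, w   [∨-rule on 9 (branches; this branch)]
Accessibility: uRv, vRw
The negation has an open branch (countermodel exists).

No, not valid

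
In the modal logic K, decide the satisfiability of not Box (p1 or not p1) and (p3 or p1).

1. not Box (p1 or not p1) and (p3 or p1), u
2. not Box (p1 or not p1), u   [and-rule on 1]
3. p3 or p1, u   [and-rule on 1]
4. p1, u   [or-rule on 3 (branches; this branch)]
5. not (p1 or not p1), v   [neg-Box-rule on 2: fresh world v, uRv]
6. not p1, v   [neg-or-rule on 5]
7. p1, v   [neg-or-rule on 5]
Accessibility: uRv
Branch closes: p1 and not p1 both at v.
Every branch closes; the branch above is one of them.

Unsatisfiable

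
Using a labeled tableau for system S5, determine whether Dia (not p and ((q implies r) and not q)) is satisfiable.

1. Dia (not p and ((q implies r) and not q)), w0
2. not p and ((q implies r) and not q), w1
3. not p, w1
4. (q implies r) and not q, w1
5. q implies r, w1
6. not q, w1
7. r, w1
Accessibility: w0Rw0, w0Rw1, w1Rw0, w1Rw1

Satisfiable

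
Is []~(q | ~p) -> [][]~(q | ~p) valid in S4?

Valid

Tableau for the negation ~([]~(q | ~p) -> [][]~(q | ~p)):
1. ~([]~(q | ~p) -> [][]~(q | ~p)), u
2. []~(q | ~p), u
3. ~[][]~(q | ~p), u
4. ~(q | ~p), u
5. ~q, u
6. p, u
7. ~[]~(q | ~p), v
8. ~(q | ~p), v
9. ~q, v
10. p, v
11. q | ~p, w
12. ~(q | ~p), w
13. ~q, w
14. p, w
15. ~p, w
Accessibility: uRu, uRv, uRw, vRv, vRw, wRw
Branch closes: p and ~p both at w.
All branches of the negation close; one closing branch shown above.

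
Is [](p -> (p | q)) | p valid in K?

Yes, valid

Tableau for the negation ~([](p -> (p | q)) | p):
1. ~([](p -> (p | q)) | p), 0
2. ~[](p -> (p | q)), 0   [~|-rule on 1]
3. ~p, 0   [~|-rule on 1]
4. ~(p -> (p | q)), 1   [~[]-rule on 2: fresh world 1, 0R1]
5. p, 1   [~->-rule on 4]
6. ~(p | q), 1   [~->-rule on 4]
7. ~p, 1   [~|-rule on 6]
8. ~q, 1   [~|-rule on 6]
Accessibility: 0R1
Branch closes: p and ~p both at 1.
Every branch of the negation's tableau closes; the branch above is one of them.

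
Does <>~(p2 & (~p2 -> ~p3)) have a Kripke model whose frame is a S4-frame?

Satisfiable

1. <>~(p2 & (~p2 -> ~p3)), 0
2. ~(p2 & (~p2 -> ~p3)), 1   [<>-rule on 1: fresh world 1, 0R1]
3. ~(~p2 -> ~p3), 1   [~&-rule on 2 (branches; this branch)]
4. ~p2, 1   [~->-rule on 3]
5. p3, 1   [~->-rule on 3]
Accessibility: 0R0, 0R1, 1R1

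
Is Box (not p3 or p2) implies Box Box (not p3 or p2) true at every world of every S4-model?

Tableau for the negation not (Box (not p3 or p2) implies Box Box (not p3 or p2)):
1. not (Box (not p3 or p2) implies Box Box (not p3 or p2)), w0
2. Box (not p3 or p2), w0
3. not Box Box (not p3 or p2), w0
4. not p3 or p2, w0
5. p2, w0
6. not Box (not p3 or p2), w1
7. not p3 or p2, w1
8. p2, w1
9. not (not p3 or p2), w2
10. p3, w2
11. not p2, w2
12. not p3 or p2, w2
13. p2, w2
Accessibility: w0Rw0, w0Rw1, w0Rw2, w1Rw1, w1Rw2, w2Rw2
Branch closes: p2 and not p2 both at w2.
All branches of the negation close; one closing branch shown above.

Valid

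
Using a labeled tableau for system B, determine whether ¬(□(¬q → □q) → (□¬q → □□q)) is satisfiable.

No, unsatisfiable

1. ¬(□(¬q → □q) → (□¬q → □□q)), u
2. □(¬q → □q), u
3. ¬(□¬q → □□q), u
4. □¬q, u
5. ¬□□q, u
6. ¬q → □q, u
7. ¬q, u
8. □q, u
9. q, u
Accessibility: uRu
Branch closes: q and ¬q both at u.
Every branch closes; the branch above is one of them.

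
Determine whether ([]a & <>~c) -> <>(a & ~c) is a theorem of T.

Tableau for the negation ~(([]a & <>~c) -> <>(a & ~c)):
1. ~(([]a & <>~c) -> <>(a & ~c)), w0
2. []a & <>~c, w0
3. ~<>(a & ~c), w0
4. []a, w0
5. <>~c, w0
6. ~(a & ~c), w0
7. a, w0
8. c, w0
9. ~c, w1
10. ~(a & ~c), w1
11. a, w1
12. c, w1
Accessibility: w0Rw0, w0Rw1, w1Rw1
Branch closes: c and ~c both at w1.
Every branch of the negation's tableau closes; the branch above is one of them.

Yes, valid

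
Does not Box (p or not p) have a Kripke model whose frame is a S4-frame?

Unsatisfiable (every branch closes)

1. not Box (p or not p), 0
2. not (p or not p), 1
3. not p, 1
4. p, 1
Accessibility: 0R0, 0R1, 1R1
Branch closes: p and not p both at 1.
(One branch shown.) All branches close.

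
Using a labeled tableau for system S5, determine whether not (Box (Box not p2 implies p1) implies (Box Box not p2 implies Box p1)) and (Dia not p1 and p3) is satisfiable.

Unsatisfiable (every branch closes)

1. not (Box (Box not p2 implies p1) implies (Box Box not p2 implies Box p1)) and (Dia not p1 and p3), w0
2. not (Box (Box not p2 implies p1) implies (Box Box not p2 implies Box p1)), w0
3. Dia not p1 and p3, w0
4. Box (Box not p2 implies p1), w0
5. not (Box Box not p2 implies Box p1), w0
6. Dia not p1, w0
7. p3, w0
8. Box Box not p2, w0
9. not Box p1, w0
10. Box not p2 implies p1, w0
11. Box not p2, w0
12. not p2, w0
13. p1, w0
14. not p1, w1
15. Box not p2 implies p1, w1
16. Box not p2, w1
17. not p2, w1
18. not Box not p2, w1
19. not p1, w2
20. Box not p2 implies p1, w2
21. Box not p2, w2
22. not p2, w2
23. not Box not p2, w2
24. p2, w3
25. Box not p2 implies p1, w3
26. Box not p2, w3
27. not p2, w3
Accessibility: w0Rw0, w0Rw1, w0Rw2, w0Rw3, w1Rw0, w1Rw1, w1Rw2, w1Rw3, w2Rw0, w2Rw1, w2Rw2, w2Rw3, w3Rw0, w3Rw1, w3Rw2, w3Rw3
Branch closes: p2 and not p2 both at w3.
All branches of the tableau close; one closing branch shown above.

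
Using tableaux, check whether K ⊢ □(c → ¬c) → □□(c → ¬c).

Tableau for the negation ¬(□(c → ¬c) → □□(c → ¬c)):
1. ¬(□(c → ¬c) → □□(c → ¬c)), 0
2. □(c → ¬c), 0
3. ¬□□(c → ¬c), 0
4. ¬□(c → ¬c), 1
5. c → ¬c, 1
6. ¬c, 1
7. ¬(c → ¬c), 2
8. c, 2
Accessibility: 0R1, 1R2
The negation has an open branch (countermodel exists).

Invalid (countermodel exists)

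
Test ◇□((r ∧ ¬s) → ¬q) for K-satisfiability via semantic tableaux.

1. ◇□((r ∧ ¬s) → ¬q), 0
2. □((r ∧ ¬s) → ¬q), 1   [◇-rule on 1: fresh world 1, 0R1]
Accessibility: 0R1

Satisfiable (open branch found)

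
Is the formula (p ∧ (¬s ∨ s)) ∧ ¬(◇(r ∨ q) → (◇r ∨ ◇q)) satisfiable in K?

Unsatisfiable (every branch closes)

1. (p ∧ (¬s ∨ s)) ∧ ¬(◇(r ∨ q) → (◇r ∨ ◇q)), 0
2. p ∧ (¬s ∨ s), 0
3. ¬(◇(r ∨ q) → (◇r ∨ ◇q)), 0
4. p, 0
5. ¬s ∨ s, 0
6. ◇(r ∨ q), 0
7. ¬(◇r ∨ ◇q), 0
8. ¬◇r, 0
9. ¬◇q, 0
10. s, 0
11. r ∨ q, 1
12. ¬r, 1
13. ¬q, 1
14. q, 1
Accessibility: 0R1
Branch closes: q and ¬q both at 1.
All branches of the tableau close; one closing branch shown above.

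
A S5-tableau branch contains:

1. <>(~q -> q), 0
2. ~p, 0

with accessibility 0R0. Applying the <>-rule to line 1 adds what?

a fresh world 1 with 0R1, and ~q -> q at 1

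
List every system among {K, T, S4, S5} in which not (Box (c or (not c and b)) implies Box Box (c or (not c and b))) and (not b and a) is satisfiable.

K, T

T-tableau for the formula:
1. not (Box (c or (not c and b)) implies Box Box (c or (not c and b))) and (not b and a), w0
2. not (Box (c or (not c and b)) implies Box Box (c or (not c and b))), w0
3. not b and a, w0
4. Box (c or (not c and b)), w0
5. not Box Box (c or (not c and b)), w0
6. not b, w0
7. a, w0
8. c or (not c and b), w0
9. c, w0
10. not Box (c or (not c and b)), w1
11. c or (not c and b), w1
12. not c and b, w1
13. not c, w1
14. b, w1
15. not (c or (not c and b)), w2
16. not c, w2
17. not (not c and b), w2
18. not b, w2
Accessibility: w0Rw0, w0Rw1, w1Rw1, w1Rw2, w2Rw2
Complete open branch: satisfiable in T, hence also in K (this T-model is also a K-model).
S4-tableau for the formula:
1. not (Box (c or (not c and b)) implies Box Box (c or (not c and b))) and (not b and a), w0
2. not (Box (c or (not c and b)) implies Box Box (c or (not c and b))), w0
3. not b and a, w0
4. Box (c or (not c and b)), w0
5. not Box Box (c or (not c and b)), w0
6. not b, w0
7. a, w0
8. c or (not c and b), w0
9. c, w0
10. not Box (c or (not c and b)), w1
11. c or (not c and b), w1
12. not c and b, w1
13. not c, w1
14. b, w1
15. not (c or (not c and b)), w2
16. not c, w2
17. not (not c and b), w2
18. c or (not c and b), w2
19. not b, w2
20. not c and b, w2
21. b, w2
Accessibility: w0Rw0, w0Rw1, w0Rw2, w1Rw1, w1Rw2, w2Rw2
Branch closes: b and not b both at w2.
Every branch closes (one shown): unsatisfiable in S4, hence also in S5 (every S5-frame is an S4-frame).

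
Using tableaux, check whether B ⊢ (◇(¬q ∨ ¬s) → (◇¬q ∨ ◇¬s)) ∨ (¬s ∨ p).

Tableau for the negation ¬((◇(¬q ∨ ¬s) → (◇¬q ∨ ◇¬s)) ∨ (¬s ∨ p)):
1. ¬((◇(¬q ∨ ¬s) → (◇¬q ∨ ◇¬s)) ∨ (¬s ∨ p)), u
2. ¬(◇(¬q ∨ ¬s) → (◇¬q ∨ ◇¬s)), u
3. ¬(¬s ∨ p), u
4. ◇(¬q ∨ ¬s), u
5. ¬(◇¬q ∨ ◇¬s), u
6. s, u
7. ¬p, u
8. ¬◇¬q, u
9. ¬◇¬s, u
10. q, u
11. ¬q ∨ ¬s, v
12. q, v
13. s, v
14. ¬s, v
Accessibility: uRu, uRv, vRu, vRv
Branch closes: s and ¬s both at v.
All branches of the negation close; one closing branch shown above.

Valid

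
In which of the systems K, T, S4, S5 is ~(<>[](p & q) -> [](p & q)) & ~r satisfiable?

K, T, S4

S4-tableau for the formula:
1. ~(<>[](p & q) -> [](p & q)) & ~r, u
2. ~(<>[](p & q) -> [](p & q)), u
3. ~r, u
4. <>[](p & q), u
5. ~[](p & q), u
6. [](p & q), v
7. p & q, v
8. p, v
9. q, v
10. ~(p & q), w
11. ~q, w
Accessibility: uRu, uRv, uRw, vRv, wRw
Complete open branch: satisfiable in S4, hence also in K, T (this S4-model is also a K-model and a T-model).
S5-tableau for the formula:
1. ~(<>[](p & q) -> [](p & q)) & ~r, u
2. ~(<>[](p & q) -> [](p & q)), u
3. ~r, u
4. <>[](p & q), u
5. ~[](p & q), u
6. [](p & q), v
7. p & q, u
8. p, u
9. q, u
10. p & q, v
11. p, v
12. q, v
13. ~(p & q), w
14. p & q, w
15. p, w
16. q, w
17. ~q, w
Accessibility: uRu, uRv, uRw, vRu, vRv, vRw, wRu, wRv, wRw
Branch closes: q and ~q both at w.
Every branch closes (one shown): unsatisfiable in S5.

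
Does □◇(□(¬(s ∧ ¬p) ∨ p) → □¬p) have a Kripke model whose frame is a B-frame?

1. □◇(□(¬(s ∧ ¬p) ∨ p) → □¬p), 0
2. ◇(□(¬(s ∧ ¬p) ∨ p) → □¬p), 0
3. □(¬(s ∧ ¬p) ∨ p) → □¬p, 1
4. ◇(□(¬(s ∧ ¬p) ∨ p) → □¬p), 1
5. □¬p, 1
6. ¬p, 0
7. ¬p, 1
8. □(¬(s ∧ ¬p) ∨ p) → □¬p, 2
9. ¬p, 2
10. □¬p, 2
Accessibility: 0R0, 0R1, 1R0, 1R1, 1R2, 2R1, 2R2

Satisfiable (open branch found)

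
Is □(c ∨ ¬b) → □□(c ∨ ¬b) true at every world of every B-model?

Tableau for the negation ¬(□(c ∨ ¬b) → □□(c ∨ ¬b)):
1. ¬(□(c ∨ ¬b) → □□(c ∨ ¬b)), w0
2. □(c ∨ ¬b), w0
3. ¬□□(c ∨ ¬b), w0
4. c ∨ ¬b, w0
5. ¬b, w0
6. ¬□(c ∨ ¬b), w1
7. c ∨ ¬b, w1
8. ¬b, w1
9. ¬(c ∨ ¬b), w2
10. ¬c, w2
11. b, w2
Accessibility: w0Rw0, w0Rw1, w1Rw0, w1Rw1, w1Rw2, w2Rw1, w2Rw2
The negation has an open branch (countermodel exists).

No, not valid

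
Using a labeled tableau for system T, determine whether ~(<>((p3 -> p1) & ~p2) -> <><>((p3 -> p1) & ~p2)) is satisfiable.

Unsatisfiable

1. ~(<>((p3 -> p1) & ~p2) -> <><>((p3 -> p1) & ~p2)), u
2. <>((p3 -> p1) & ~p2), u   [~->-rule on 1]
3. ~<><>((p3 -> p1) & ~p2), u   [~->-rule on 1]
4. ~<>((p3 -> p1) & ~p2), u   [~<>-rule on 3 via uRu]
5. ~((p3 -> p1) & ~p2), u   [~<>-rule on 4 via uRu]
6. ~(p3 -> p1), u   [~&-rule on 5 (branches; this branch)]
7. p3, u   [~->-rule on 6]
8. ~p1, u   [~->-rule on 6]
9. (p3 -> p1) & ~p2, v   [<>-rule on 2: fresh world v, uRv]
10. p3 -> p1, v   [&-rule on 9]
11. ~p2, v   [&-rule on 9]
12. ~<>((p3 -> p1) & ~p2), v   [~<>-rule on 3 via uRv]
13. ~((p3 -> p1) & ~p2), v   [~<>-rule on 4 via uRv]
14. p1, v   [->-rule on 10 (branches; this branch)]
15. ~(p3 -> p1), v   [~&-rule on 13 (branches; this branch)]
16. p3, v   [~->-rule on 15]
17. ~p1, v   [~->-rule on 15]
Accessibility: uRu, uRv, vRv
Branch closes: p1 and ~p1 both at v.
Every branch closes; the branch above is one of them.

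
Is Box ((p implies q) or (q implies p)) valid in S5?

Tableau for the negation not Box ((p implies q) or (q implies p)):
1. not Box ((p implies q) or (q implies p)), w0
2. not ((p implies q) or (q implies p)), w1
3. not (p implies q), w1
4. not (q implies p), w1
5. p, w1
6. not q, w1
7. q, w1
8. not p, w1
Accessibility: w0Rw0, w0Rw1, w1Rw0, w1Rw1
Branch closes: q and not q both at w1.
All branches of the negation close; one closing branch shown above.

Yes, valid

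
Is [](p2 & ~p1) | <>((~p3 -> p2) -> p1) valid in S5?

Not valid

Tableau for the negation ~([](p2 & ~p1) | <>((~p3 -> p2) -> p1)):
1. ~([](p2 & ~p1) | <>((~p3 -> p2) -> p1)), 0
2. ~[](p2 & ~p1), 0
3. ~<>((~p3 -> p2) -> p1), 0
4. ~((~p3 -> p2) -> p1), 0
5. ~p3 -> p2, 0
6. ~p1, 0
7. p2, 0
8. ~(p2 & ~p1), 1
9. ~((~p3 -> p2) -> p1), 1
10. ~p3 -> p2, 1
11. ~p1, 1
12. ~p2, 1
13. p3, 1
Accessibility: 0R0, 0R1, 1R0, 1R1
The negation has an open branch (countermodel exists).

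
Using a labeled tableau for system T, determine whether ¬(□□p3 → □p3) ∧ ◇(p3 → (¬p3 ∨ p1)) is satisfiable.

Unsatisfiable

1. ¬(□□p3 → □p3) ∧ ◇(p3 → (¬p3 ∨ p1)), u
2. ¬(□□p3 → □p3), u
3. ◇(p3 → (¬p3 ∨ p1)), u
4. □□p3, u
5. ¬□p3, u
6. □p3, u
7. p3, u
8. p3 → (¬p3 ∨ p1), v
9. □p3, v
10. p3, v
11. ¬p3 ∨ p1, v
12. p1, v
13. ¬p3, w
14. □p3, w
15. p3, w
Accessibility: uRu, uRv, uRw, vRv, wRw
Branch closes: p3 and ¬p3 both at w.
(One branch shown.) All branches close.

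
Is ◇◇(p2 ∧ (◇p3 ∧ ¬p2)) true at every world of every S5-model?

Tableau for the negation ¬◇◇(p2 ∧ (◇p3 ∧ ¬p2)):
1. ¬◇◇(p2 ∧ (◇p3 ∧ ¬p2)), 0
2. ¬◇(p2 ∧ (◇p3 ∧ ¬p2)), 0
3. ¬(p2 ∧ (◇p3 ∧ ¬p2)), 0
4. ¬(◇p3 ∧ ¬p2), 0
5. p2, 0
Accessibility: 0R0
The negation has an open branch (countermodel exists).

Not valid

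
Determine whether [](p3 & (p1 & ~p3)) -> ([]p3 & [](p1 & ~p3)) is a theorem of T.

Yes, valid

Tableau for the negation ~([](p3 & (p1 & ~p3)) -> ([]p3 & [](p1 & ~p3))):
1. ~([](p3 & (p1 & ~p3)) -> ([]p3 & [](p1 & ~p3))), u
2. [](p3 & (p1 & ~p3)), u
3. ~([]p3 & [](p1 & ~p3)), u
4. p3 & (p1 & ~p3), u
5. p3, u
6. p1 & ~p3, u
7. p1, u
8. ~p3, u
Accessibility: uRu
Branch closes: p3 and ~p3 both at u.
Every branch of the negation's tableau closes; the branch above is one of them.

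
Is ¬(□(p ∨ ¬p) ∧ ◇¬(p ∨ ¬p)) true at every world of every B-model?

Tableau for the negation □(p ∨ ¬p) ∧ ◇¬(p ∨ ¬p):
1. □(p ∨ ¬p) ∧ ◇¬(p ∨ ¬p), 0
2. □(p ∨ ¬p), 0
3. ◇¬(p ∨ ¬p), 0
4. p ∨ ¬p, 0
5. ¬p, 0
6. ¬(p ∨ ¬p), 1
7. ¬p, 1
8. p, 1
Accessibility: 0R0, 0R1, 1R0, 1R1
Branch closes: p and ¬p both at 1.
All branches of the negation close; one closing branch shown above.

Valid in B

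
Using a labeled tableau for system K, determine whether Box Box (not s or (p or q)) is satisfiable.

1. Box Box (not s or (p or q)), u

Yes, satisfiable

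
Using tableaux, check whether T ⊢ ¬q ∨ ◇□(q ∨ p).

Invalid (countermodel exists)

Tableau for the negation ¬(¬q ∨ ◇□(q ∨ p)):
1. ¬(¬q ∨ ◇□(q ∨ p)), w0
2. q, w0   [¬∨-rule on 1]
3. ¬◇□(q ∨ p), w0   [¬∨-rule on 1]
4. ¬□(q ∨ p), w0   [¬◇-rule on 3 via w0Rw0]
5. ¬(q ∨ p), w1   [¬□-rule on 4: fresh world w1, w0Rw1]
6. ¬q, w1   [¬∨-rule on 5]
7. ¬p, w1   [¬∨-rule on 5]
8. ¬□(q ∨ p), w1   [¬◇-rule on 3 via w0Rw1]
9. ¬(q ∨ p), w2   [¬□-rule on 8: fresh world w2, w1Rw2]
10. ¬q, w2   [¬∨-rule on 9]
11. ¬p, w2   [¬∨-rule on 9]
Accessibility: w0Rw0, w0Rw1, w1Rw1, w1Rw2, w2Rw2
The negation has an open branch (countermodel exists).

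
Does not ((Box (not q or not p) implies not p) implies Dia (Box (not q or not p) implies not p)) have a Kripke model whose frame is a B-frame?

Unsatisfiable

1. not ((Box (not q or not p) implies not p) implies Dia (Box (not q or not p) implies not p)), w0
2. Box (not q or not p) implies not p, w0   [neg-implies-rule on 1]
3. not Dia (Box (not q or not p) implies not p), w0   [neg-implies-rule on 1]
4. not (Box (not q or not p) implies not p), w0   [neg-Dia-rule on 3 via w0Rw0]
5. Box (not q or not p), w0   [neg-implies-rule on 4]
6. p, w0   [neg-implies-rule on 4]
7. not q or not p, w0   [Box-rule on 5 via w0Rw0]
8. not Box (not q or not p), w0   [implies-rule on 2 (branches; this branch)]
9. not q, w0   [or-rule on 7 (branches; this branch)]
10. not (not q or not p), w1   [neg-Box-rule on 8: fresh world w1, w0Rw1]
11. q, w1   [neg-or-rule on 10]
12. p, w1   [neg-or-rule on 10]
13. not (Box (not q or not p) implies not p), w1   [neg-Dia-rule on 3 via w0Rw1]
14. Box (not q or not p), w1   [neg-implies-rule on 13]
15. not q or not p, w1   [Box-rule on 5 via w0Rw1]
16. not p, w1   [or-rule on 15 (branches; this branch)]
Accessibility: w0Rw0, w0Rw1, w1Rw0, w1Rw1
Branch closes: p and not p both at w1.
All branches of the tableau close; one closing branch shown above.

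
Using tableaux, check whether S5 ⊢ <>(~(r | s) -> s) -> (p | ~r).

Invalid (countermodel exists)

Tableau for the negation ~(<>(~(r | s) -> s) -> (p | ~r)):
1. ~(<>(~(r | s) -> s) -> (p | ~r)), w0
2. <>(~(r | s) -> s), w0
3. ~(p | ~r), w0
4. ~p, w0
5. r, w0
6. ~(r | s) -> s, w1
7. s, w1
Accessibility: w0Rw0, w0Rw1, w1Rw0, w1Rw1
The negation has an open branch (countermodel exists).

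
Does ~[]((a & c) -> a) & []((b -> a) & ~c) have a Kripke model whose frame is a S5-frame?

1. ~[]((a & c) -> a) & []((b -> a) & ~c), u
2. ~[]((a & c) -> a), u   [&-rule on 1]
3. []((b -> a) & ~c), u   [&-rule on 1]
4. (b -> a) & ~c, u   [[]-rule on 3 via uRu]
5. b -> a, u   [&-rule on 4]
6. ~c, u   [&-rule on 4]
7. a, u   [->-rule on 5 (branches; this branch)]
8. ~((a & c) -> a), v   [~[]-rule on 2: fresh world v, uRv]
9. a & c, v   [~->-rule on 8]
10. ~a, v   [~->-rule on 8]
11. a, v   [&-rule on 9]
12. c, v   [&-rule on 9]
Accessibility: uRu, uRv, vRu, vRv
Branch closes: a and ~a both at v.
Every branch closes; the branch above is one of them.

Unsatisfiable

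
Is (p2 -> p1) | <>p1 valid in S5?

Tableau for the negation ~((p2 -> p1) | <>p1):
1. ~((p2 -> p1) | <>p1), w0
2. ~(p2 -> p1), w0
3. ~<>p1, w0
4. p2, w0
5. ~p1, w0
Accessibility: w0Rw0
The negation has an open branch (countermodel exists).

Invalid (countermodel exists)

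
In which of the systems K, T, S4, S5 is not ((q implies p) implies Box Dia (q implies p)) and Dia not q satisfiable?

K, T, S4

S5-tableau for the formula:
1. not ((q implies p) implies Box Dia (q implies p)) and Dia not q, u
2. not ((q implies p) implies Box Dia (q implies p)), u   [and-rule on 1]
3. Dia not q, u   [and-rule on 1]
4. q implies p, u   [neg-implies-rule on 2]
5. not Box Dia (q implies p), u   [neg-implies-rule on 2]
6. p, u   [implies-rule on 4 (branches; this branch)]
7. not q, v   [Dia-rule on 3: fresh world v, uRv]
8. not Dia (q implies p), w   [neg-Box-rule on 5: fresh world w, uRw]
9. not (q implies p), u   [neg-Dia-rule on 8 via wRu]
10. q, u   [neg-implies-rule on 9]
11. not p, u   [neg-implies-rule on 9]
Accessibility: uRu, uRv, uRw, vRu, vRv, vRw, wRu, wRv, wRw
Branch closes: p and not p both at u.
Every branch closes (one shown): unsatisfiable in S5.
S4-tableau for the formula:
1. not ((q implies p) implies Box Dia (q implies p)) and Dia not q, u
2. not ((q implies p) implies Box Dia (q implies p)), u   [and-rule on 1]
3. Dia not q, u   [and-rule on 1]
4. q implies p, u   [neg-implies-rule on 2]
5. not Box Dia (q implies p), u   [neg-implies-rule on 2]
6. p, u   [implies-rule on 4 (branches; this branch)]
7. not q, v   [Dia-rule on 3: fresh world v, uRv]
8. not Dia (q implies p), w   [neg-Box-rule on 5: fresh world w, uRw]
9. not (q implies p), w   [neg-Dia-rule on 8 via wRw]
10. q, w   [neg-implies-rule on 9]
11. not p, w   [neg-implies-rule on 9]
Accessibility: uRu, uRv, uRw, vRv, wRw
Complete open branch: satisfiable in S4, hence also in K, T (this S4-model is also a K-model and a T-model).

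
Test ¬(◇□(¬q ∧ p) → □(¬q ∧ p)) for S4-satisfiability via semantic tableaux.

1. ¬(◇□(¬q ∧ p) → □(¬q ∧ p)), w0
2. ◇□(¬q ∧ p), w0
3. ¬□(¬q ∧ p), w0
4. □(¬q ∧ p), w1
5. ¬q ∧ p, w1
6. ¬q, w1
7. p, w1
8. ¬(¬q ∧ p), w2
9. ¬p, w2
Accessibility: w0Rw0, w0Rw1, w0Rw2, w1Rw1, w2Rw2

Yes, satisfiable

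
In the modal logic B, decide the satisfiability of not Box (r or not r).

Unsatisfiable

1. not Box (r or not r), w0
2. not (r or not r), w1   [neg-Box-rule on 1: fresh world w1, w0Rw1]
3. not r, w1   [neg-or-rule on 2]
4. r, w1   [neg-or-rule on 2]
Accessibility: w0Rw0, w0Rw1, w1Rw0, w1Rw1
Branch closes: r and not r both at w1.
(One branch shown.) All branches close.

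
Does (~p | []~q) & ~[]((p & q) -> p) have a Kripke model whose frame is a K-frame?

1. (~p | []~q) & ~[]((p & q) -> p), u
2. ~p | []~q, u
3. ~[]((p & q) -> p), u
4. []~q, u
5. ~((p & q) -> p), v
6. p & q, v
7. ~p, v
8. p, v
9. q, v
Accessibility: uRv
Branch closes: p and ~p both at v.
Every branch closes; the branch above is one of them.

Unsatisfiable (every branch closes)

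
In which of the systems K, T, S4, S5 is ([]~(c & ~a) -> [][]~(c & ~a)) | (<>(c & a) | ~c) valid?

K-tableau for the negation ~(([]~(c & ~a) -> [][]~(c & ~a)) | (<>(c & a) | ~c)):
1. ~(([]~(c & ~a) -> [][]~(c & ~a)) | (<>(c & a) | ~c)), 0
2. ~([]~(c & ~a) -> [][]~(c & ~a)), 0   [~|-rule on 1]
3. ~(<>(c & a) | ~c), 0   [~|-rule on 1]
4. []~(c & ~a), 0   [~->-rule on 2]
5. ~[][]~(c & ~a), 0   [~->-rule on 2]
6. ~<>(c & a), 0   [~|-rule on 3]
7. c, 0   [~|-rule on 3]
8. ~[]~(c & ~a), 1   [~[]-rule on 5: fresh world 1, 0R1]
9. ~(c & ~a), 1   [[]-rule on 4 via 0R1]
10. ~(c & a), 1   [~<>-rule on 6 via 0R1]
11. a, 1   [~&-rule on 9 (branches; this branch)]
12. ~c, 1   [~&-rule on 10 (branches; this branch)]
13. c & ~a, 2   [~[]-rule on 8: fresh world 2, 1R2]
14. c, 2   [&-rule on 13]
15. ~a, 2   [&-rule on 13]
Accessibility: 0R1, 1R2
Complete open branch: countermodel on a K-frame, so not valid in K.
T-tableau for the negation ~(([]~(c & ~a) -> [][]~(c & ~a)) | (<>(c & a) | ~c)):
1. ~(([]~(c & ~a) -> [][]~(c & ~a)) | (<>(c & a) | ~c)), 0
2. ~([]~(c & ~a) -> [][]~(c & ~a)), 0   [~|-rule on 1]
3. ~(<>(c & a) | ~c), 0   [~|-rule on 1]
4. []~(c & ~a), 0   [~->-rule on 2]
5. ~[][]~(c & ~a), 0   [~->-rule on 2]
6. ~<>(c & a), 0   [~|-rule on 3]
7. c, 0   [~|-rule on 3]
8. ~(c & ~a), 0   [[]-rule on 4 via 0R0]
9. ~(c & a), 0   [~<>-rule on 6 via 0R0]
10. a, 0   [~&-rule on 8 (branches; this branch)]
11. ~a, 0   [~&-rule on 9 (branches; this branch)]
Accessibility: 0R0
Branch closes: a and ~a both at 0.
Every branch closes (one shown): valid in T, hence also in S4, S5 (every theorem of T is a theorem of S4 and S5).

T, S4, S5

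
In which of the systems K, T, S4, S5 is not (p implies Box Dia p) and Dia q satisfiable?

K, T, S4

S5-tableau for the formula:
1. not (p implies Box Dia p) and Dia q, w0
2. not (p implies Box Dia p), w0
3. Dia q, w0
4. p, w0
5. not Box Dia p, w0
6. q, w1
7. not Dia p, w2
8. not p, w0
Accessibility: w0Rw0, w0Rw1, w0Rw2, w1Rw0, w1Rw1, w1Rw2, w2Rw0, w2Rw1, w2Rw2
Branch closes: p and not p both at w0.
Every branch closes (one shown): unsatisfiable in S5.
S4-tableau for the formula:
1. not (p implies Box Dia p) and Dia q, w0
2. not (p implies Box Dia p), w0
3. Dia q, w0
4. p, w0
5. not Box Dia p, w0
6. q, w1
7. not Dia p, w2
8. not p, w2
Accessibility: w0Rw0, w0Rw1, w0Rw2, w1Rw1, w2Rw2
Complete open branch: satisfiable in S4, hence also in K, T (this S4-model is also a K-model and a T-model).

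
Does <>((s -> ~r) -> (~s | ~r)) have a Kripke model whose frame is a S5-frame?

1. <>((s -> ~r) -> (~s | ~r)), w0
2. (s -> ~r) -> (~s | ~r), w1   [<>-rule on 1: fresh world w1, w0Rw1]
3. ~s | ~r, w1   [->-rule on 2 (branches; this branch)]
4. ~r, w1   [|-rule on 3 (branches; this branch)]
Accessibility: w0Rw0, w0Rw1, w1Rw0, w1Rw1

Satisfiable (open branch found)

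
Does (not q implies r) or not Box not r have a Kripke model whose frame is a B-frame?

Yes, satisfiable

1. (not q implies r) or not Box not r, u
2. not Box not r, u   [or-rule on 1 (branches; this branch)]
3. r, v   [neg-Box-rule on 2: fresh world v, uRv]
Accessibility: uRu, uRv, vRu, vRv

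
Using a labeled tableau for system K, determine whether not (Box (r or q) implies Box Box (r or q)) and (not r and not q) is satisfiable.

Yes, satisfiable

1. not (Box (r or q) implies Box Box (r or q)) and (not r and not q), w0
2. not (Box (r or q) implies Box Box (r or q)), w0   [and-rule on 1]
3. not r and not q, w0   [and-rule on 1]
4. Box (r or q), w0   [neg-implies-rule on 2]
5. not Box Box (r or q), w0   [neg-implies-rule on 2]
6. not r, w0   [and-rule on 3]
7. not q, w0   [and-rule on 3]
8. not Box (r or q), w1   [neg-Box-rule on 5: fresh world w1, w0Rw1]
9. r or q, w1   [Box-rule on 4 via w0Rw1]
10. q, w1   [or-rule on 9 (branches; this branch)]
11. not (r or q), w2   [neg-Box-rule on 8: fresh world w2, w1Rw2]
12. not r, w2   [neg-or-rule on 11]
13. not q, w2   [neg-or-rule on 11]
Accessibility: w0Rw1, w1Rw2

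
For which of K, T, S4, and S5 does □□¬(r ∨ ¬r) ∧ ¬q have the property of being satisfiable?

T-tableau for the formula:
1. □□¬(r ∨ ¬r) ∧ ¬q, u
2. □□¬(r ∨ ¬r), u   [∧-rule on 1]
3. ¬q, u   [∧-rule on 1]
4. □¬(r ∨ ¬r), u   [□-rule on 2 via uRu]
5. ¬(r ∨ ¬r), u   [□-rule on 4 via uRu]
6. ¬r, u   [¬∨-rule on 5]
7. r, u   [¬∨-rule on 5]
Accessibility: uRu
Branch closes: r and ¬r both at u.
Every branch closes (one shown): unsatisfiable in T, hence also in S4, S5 (every S4/S5-frame is a T-frame).
K-tableau for the formula:
1. □□¬(r ∨ ¬r) ∧ ¬q, u
2. □□¬(r ∨ ¬r), u   [∧-rule on 1]
3. ¬q, u   [∧-rule on 1]
Complete open branch: satisfiable in K.

K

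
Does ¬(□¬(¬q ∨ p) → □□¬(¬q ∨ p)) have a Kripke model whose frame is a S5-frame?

Unsatisfiable

1. ¬(□¬(¬q ∨ p) → □□¬(¬q ∨ p)), w0
2. □¬(¬q ∨ p), w0
3. ¬□□¬(¬q ∨ p), w0
4. ¬(¬q ∨ p), w0
5. q, w0
6. ¬p, w0
7. ¬□¬(¬q ∨ p), w1
8. ¬(¬q ∨ p), w1
9. q, w1
10. ¬p, w1
11. ¬q ∨ p, w2
12. ¬(¬q ∨ p), w2
13. q, w2
14. ¬p, w2
15. p, w2
Accessibility: w0Rw0, w0Rw1, w0Rw2, w1Rw0, w1Rw1, w1Rw2, w2Rw0, w2Rw1, w2Rw2
Branch closes: p and ¬p both at w2.
All branches of the tableau close; one closing branch shown above.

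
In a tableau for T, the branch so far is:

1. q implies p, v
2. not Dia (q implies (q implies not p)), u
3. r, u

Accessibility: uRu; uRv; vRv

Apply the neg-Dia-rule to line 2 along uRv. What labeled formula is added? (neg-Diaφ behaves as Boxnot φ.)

not (q implies (q implies not p)), v

neg-Diaφ behaves as Boxnot φ: propagate the negated body to each accessible world.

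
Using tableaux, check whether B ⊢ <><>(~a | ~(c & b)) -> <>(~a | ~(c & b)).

No, not valid

Tableau for the negation ~(<><>(~a | ~(c & b)) -> <>(~a | ~(c & b))):
1. ~(<><>(~a | ~(c & b)) -> <>(~a | ~(c & b))), u
2. <><>(~a | ~(c & b)), u
3. ~<>(~a | ~(c & b)), u
4. ~(~a | ~(c & b)), u
5. a, u
6. c & b, u
7. c, u
8. b, u
9. <>(~a | ~(c & b)), v
10. ~(~a | ~(c & b)), v
11. a, v
12. c & b, v
13. c, v
14. b, v
15. ~a | ~(c & b), w
16. ~(c & b), w
17. ~b, w
Accessibility: uRu, uRv, vRu, vRv, vRw, wRv, wRw
The negation has an open branch (countermodel exists).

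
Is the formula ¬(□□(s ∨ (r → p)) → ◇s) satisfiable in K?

1. ¬(□□(s ∨ (r → p)) → ◇s), 0
2. □□(s ∨ (r → p)), 0
3. ¬◇s, 0

Satisfiable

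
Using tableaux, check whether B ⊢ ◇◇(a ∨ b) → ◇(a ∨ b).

Tableau for the negation ¬(◇◇(a ∨ b) → ◇(a ∨ b)):
1. ¬(◇◇(a ∨ b) → ◇(a ∨ b)), u
2. ◇◇(a ∨ b), u   [¬→-rule on 1]
3. ¬◇(a ∨ b), u   [¬→-rule on 1]
4. ¬(a ∨ b), u   [¬◇-rule on 3 via uRu]
5. ¬a, u   [¬∨-rule on 4]
6. ¬b, u   [¬∨-rule on 4]
7. ◇(a ∨ b), v   [◇-rule on 2: fresh world v, uRv]
8. ¬(a ∨ b), v   [¬◇-rule on 3 via uRv]
9. ¬a, v   [¬∨-rule on 8]
10. ¬b, v   [¬∨-rule on 8]
11. a ∨ b, w   [◇-rule on 7: fresh world w, vRw]
12. b, w   [∨-rule on 11 (branches; this branch)]
Accessibility: uRu, uRv, vRu, vRv, vRw, wRv, wRw
The negation has an open branch (countermodel exists).

No, not valid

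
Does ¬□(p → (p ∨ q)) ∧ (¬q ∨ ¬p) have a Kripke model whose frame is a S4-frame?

1. ¬□(p → (p ∨ q)) ∧ (¬q ∨ ¬p), u
2. ¬□(p → (p ∨ q)), u   [∧-rule on 1]
3. ¬q ∨ ¬p, u   [∧-rule on 1]
4. ¬p, u   [∨-rule on 3 (branches; this branch)]
5. ¬(p → (p ∨ q)), v   [¬□-rule on 2: fresh world v, uRv]
6. p, v   [¬→-rule on 5]
7. ¬(p ∨ q), v   [¬→-rule on 5]
8. ¬p, v   [¬∨-rule on 7]
9. ¬q, v   [¬∨-rule on 7]
Accessibility: uRu, uRv, vRv
Branch closes: p and ¬p both at v.
All branches of the tableau close; one closing branch shown above.

Unsatisfiable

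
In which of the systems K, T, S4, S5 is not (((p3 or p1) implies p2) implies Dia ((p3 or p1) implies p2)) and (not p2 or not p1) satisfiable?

T-tableau for the formula:
1. not (((p3 or p1) implies p2) implies Dia ((p3 or p1) implies p2)) and (not p2 or not p1), u
2. not (((p3 or p1) implies p2) implies Dia ((p3 or p1) implies p2)), u
3. not p2 or not p1, u
4. (p3 or p1) implies p2, u
5. not Dia ((p3 or p1) implies p2), u
6. not ((p3 or p1) implies p2), u
7. p3 or p1, u
8. not p2, u
9. not p1, u
10. not (p3 or p1), u
11. not p3, u
12. p1, u
Accessibility: uRu
Branch closes: p1 and not p1 both at u.
Every branch closes (one shown): unsatisfiable in T, hence also in S4, S5 (every S4/S5-frame is a T-frame).
K-tableau for the formula:
1. not (((p3 or p1) implies p2) implies Dia ((p3 or p1) implies p2)) and (not p2 or not p1), u
2. not (((p3 or p1) implies p2) implies Dia ((p3 or p1) implies p2)), u
3. not p2 or not p1, u
4. (p3 or p1) implies p2, u
5. not Dia ((p3 or p1) implies p2), u
6. not p1, u
7. p2, u
Complete open branch: satisfiable in K.

K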